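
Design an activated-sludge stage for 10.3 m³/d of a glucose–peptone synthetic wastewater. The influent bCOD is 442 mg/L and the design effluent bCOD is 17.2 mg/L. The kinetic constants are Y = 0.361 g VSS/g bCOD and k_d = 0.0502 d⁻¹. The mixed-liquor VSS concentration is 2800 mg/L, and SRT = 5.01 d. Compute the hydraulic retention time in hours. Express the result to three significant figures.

τ ≈ 5.26 h

Steady-state biomass mass balance: V·X·(1 + k_d·θ_c) = Y·Q·(S₀ − S)·θ_c, so V = 0.361 × 10.3 × (442 − 17.2) × 5.01 / [2800 × (1 + 0.0502 × 5.01)] = 7.91×10^3 / 3504 = 2.258 m³.
τ = V/Q = 2.258/10.3 = 0.2193 d, or 5.262 h.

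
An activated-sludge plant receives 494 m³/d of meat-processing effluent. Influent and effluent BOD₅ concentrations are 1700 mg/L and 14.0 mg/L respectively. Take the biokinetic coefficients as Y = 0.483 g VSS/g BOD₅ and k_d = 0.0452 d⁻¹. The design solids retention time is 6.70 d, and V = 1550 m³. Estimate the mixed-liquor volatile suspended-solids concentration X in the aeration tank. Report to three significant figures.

X ≈ 1330 mg/L

From V·X·(1 + k_d·θ_c) = Y·Q·(S₀ − S)·θ_c: X = 0.483 × 494 × (1700 − 14.0) × 6.70 / [1550 × (1 + 0.0452 × 6.70)] = 1335 mg/L.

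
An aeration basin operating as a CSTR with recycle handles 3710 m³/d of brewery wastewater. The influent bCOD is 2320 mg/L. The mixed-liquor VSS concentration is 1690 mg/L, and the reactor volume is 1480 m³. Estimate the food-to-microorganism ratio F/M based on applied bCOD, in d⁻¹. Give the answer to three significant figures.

Food-to-microorganism ratio F/M = Q S₀ / (V X) = 3710 × 2320 / (1480 × 1690) = 3.441 d⁻¹.

F/M ≈ 3.44 d⁻¹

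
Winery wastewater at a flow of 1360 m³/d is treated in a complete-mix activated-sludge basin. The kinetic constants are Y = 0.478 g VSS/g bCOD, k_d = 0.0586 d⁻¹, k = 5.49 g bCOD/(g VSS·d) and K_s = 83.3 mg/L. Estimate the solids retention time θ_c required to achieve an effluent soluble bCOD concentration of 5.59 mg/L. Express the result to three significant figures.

θ_c ≈ 9.40 d

From 1/θ_c = Y·k·S/(K_s + S) − k_d: Y·k·S/(K_s+S) = 0.478 × 5.49 × 5.59 / (83.3 + 5.59) = 0.1650 d⁻¹.
1/θ_c = 0.1650 − 0.0586 = 0.1064 d⁻¹, so θ_c = 9.396 d.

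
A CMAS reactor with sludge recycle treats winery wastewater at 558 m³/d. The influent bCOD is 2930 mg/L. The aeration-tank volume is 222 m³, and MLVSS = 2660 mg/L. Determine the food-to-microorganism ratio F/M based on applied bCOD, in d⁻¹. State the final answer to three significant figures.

F/M ≈ 2.77 d⁻¹

F/M = applied load / biomass = Q·S₀/(V·X) = 558 × 2930 / (222.0 × 2660) = 2.769 d⁻¹.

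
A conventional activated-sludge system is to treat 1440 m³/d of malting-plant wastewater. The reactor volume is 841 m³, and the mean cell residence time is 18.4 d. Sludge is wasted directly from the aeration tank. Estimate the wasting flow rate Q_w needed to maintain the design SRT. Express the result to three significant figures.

Wasting from the aeration tank: Q_w = V / θ_c = 841.0 / 18.4 = 45.71 m³/d.

Q_w ≈ 45.7 m³/d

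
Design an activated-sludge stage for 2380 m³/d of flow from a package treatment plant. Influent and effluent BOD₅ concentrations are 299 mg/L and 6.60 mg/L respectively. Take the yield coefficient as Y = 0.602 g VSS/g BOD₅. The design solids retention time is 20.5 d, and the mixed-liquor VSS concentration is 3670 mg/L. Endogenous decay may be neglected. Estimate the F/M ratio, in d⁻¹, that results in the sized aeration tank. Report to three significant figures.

With k_d = 0 the design equation reduces to V = Y Q (S₀−S) θ_c / X = 0.602 × 2380 × (299 − 6.60) × 20.5 / 3670 = 2340 m³.
F/M = Q·S₀ / (V·X) = 2380 × 299 / (2340 × 3670) = 0.08286 g BOD₅·(g VSS·d)⁻¹.

F/M ≈ 0.0829 d⁻¹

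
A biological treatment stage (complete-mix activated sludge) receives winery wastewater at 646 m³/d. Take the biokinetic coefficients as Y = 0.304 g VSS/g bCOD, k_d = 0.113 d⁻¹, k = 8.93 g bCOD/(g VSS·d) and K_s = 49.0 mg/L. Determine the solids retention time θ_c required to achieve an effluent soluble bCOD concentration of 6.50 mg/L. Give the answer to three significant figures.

Specific growth rate at S = 6.50 mg/L: μ = YkS/(K_s+S) = 0.304·8.93·6.50/(49.0+6.50) = 0.3179 d⁻¹.
1/θ_c = 0.3179 − 0.113 = 0.2049 d⁻¹, so θ_c = 4.879 d.

θ_c ≈ 4.88 d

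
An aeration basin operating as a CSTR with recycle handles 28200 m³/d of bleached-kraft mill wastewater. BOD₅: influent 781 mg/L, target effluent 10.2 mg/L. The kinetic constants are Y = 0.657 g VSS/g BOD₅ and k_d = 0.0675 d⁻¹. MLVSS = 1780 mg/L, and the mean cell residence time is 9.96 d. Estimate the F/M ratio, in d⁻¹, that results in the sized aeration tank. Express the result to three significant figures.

Rearranging the biomass balance for a CMAS with decay, V = Y·Q·ΔS·θ_c / [X·(1+k_d θ_c)] = 0.657 × 28200 × (781 − 10.2) × 9.96 / [1780 × (1 + 0.0675 × 9.96)] = 1.42×10^8 / 2977 = 47784 m³.
F/M = applied load / biomass = Q·S₀/(V·X) = 28200 × 781 / (47784 × 1780) = 0.2589 d⁻¹.

F/M ≈ 0.259 d⁻¹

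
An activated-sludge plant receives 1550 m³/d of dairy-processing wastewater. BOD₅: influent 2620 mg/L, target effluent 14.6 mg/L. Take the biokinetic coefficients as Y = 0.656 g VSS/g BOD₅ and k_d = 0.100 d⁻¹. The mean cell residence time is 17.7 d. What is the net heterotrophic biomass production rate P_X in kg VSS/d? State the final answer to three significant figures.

P_X ≈ 956 kg VSS/d

Y_obs = Y / (1 + k_d θ_c) = 0.656 / (1 + 0.100 × 17.7) = 0.656 / 2.770 = 0.2368.
Mass of BOD₅ removed per day: Q(S₀ − S) = 1550 × 2605 g/m³ = 4038 kg/d.
Biomass produced: P_X = Y_obs·Q·ΔS = 0.2368 × 4038 ≈ 956.4 kg VSS/d.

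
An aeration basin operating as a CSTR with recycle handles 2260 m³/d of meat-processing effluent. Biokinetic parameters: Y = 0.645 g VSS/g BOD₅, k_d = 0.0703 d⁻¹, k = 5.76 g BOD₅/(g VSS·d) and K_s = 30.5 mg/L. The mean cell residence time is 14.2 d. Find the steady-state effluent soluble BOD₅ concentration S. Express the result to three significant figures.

S ≈ 1.20 mg/L

From the Monod/SRT balance for a CMAS, S = K_s·(1+k_d θ_c)/[θ_c·(Y k − k_d) − 1] = 30.5 × (1 + 0.0703 × 14.2) / [14.2 × (0.645 × 5.76 − 0.0703) − 1] = 60.95 / 50.76 = 1.201 mg/L.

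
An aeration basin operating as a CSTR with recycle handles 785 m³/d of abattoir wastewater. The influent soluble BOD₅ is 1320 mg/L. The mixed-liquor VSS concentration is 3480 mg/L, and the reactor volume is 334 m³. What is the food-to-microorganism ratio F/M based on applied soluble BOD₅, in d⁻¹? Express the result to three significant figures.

F/M ≈ 0.891 d⁻¹

Food-to-microorganism ratio F/M = Q S₀ / (V X) = 785 × 1320 / (334.0 × 3480) = 0.8915 d⁻¹.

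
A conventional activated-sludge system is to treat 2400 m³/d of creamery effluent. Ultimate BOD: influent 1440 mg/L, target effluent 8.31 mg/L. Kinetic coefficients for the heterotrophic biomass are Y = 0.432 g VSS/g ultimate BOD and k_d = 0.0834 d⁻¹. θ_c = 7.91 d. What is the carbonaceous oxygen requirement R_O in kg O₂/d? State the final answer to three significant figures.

Correct the yield for decay: Y_obs = Y/(1 + k_d θ_c) = 0.432 / (1 + 0.0834 × 7.91) = 0.432 / 1.660 = 0.2603.
Mass of ultimate BOD removed per day: Q(S₀ − S) = 2400 × 1432 g/m³ = 3436 kg/d.
P_X = Y_obs·Q·(S₀ − S) = 0.2603 × 3436 = 894.4 kg VSS/d.
Carbonaceous O₂ demand = substrate oxidised − cell-mass equivalent = 3436 − 1.42 × 894.4 = 2166 kg O₂/d.

R_O ≈ 2170 kg O₂/d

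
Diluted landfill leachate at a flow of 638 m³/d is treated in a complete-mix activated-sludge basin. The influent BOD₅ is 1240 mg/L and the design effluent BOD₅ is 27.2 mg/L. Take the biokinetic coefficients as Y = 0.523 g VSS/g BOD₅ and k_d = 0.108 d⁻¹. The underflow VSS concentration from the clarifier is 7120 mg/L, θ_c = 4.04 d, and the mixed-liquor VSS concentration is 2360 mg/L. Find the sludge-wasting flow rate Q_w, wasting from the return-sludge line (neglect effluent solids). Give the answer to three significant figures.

Q_w ≈ 39.6 m³/d

From the SRT design equation V = Y Q (S₀−S) θ_c / [X (1 + k_d θ_c)] = 0.523 × 638 × (1240 − 27.2) × 4.04 / [2360 × (1 + 0.108 × 4.04)] = 1.63×10^6 / 3390 = 482.3 m³.
Q_w = (V·X)/(θ_c X_r) = 482.3 × 2360 / (4.04 × 7120) = 39.57 m³/d.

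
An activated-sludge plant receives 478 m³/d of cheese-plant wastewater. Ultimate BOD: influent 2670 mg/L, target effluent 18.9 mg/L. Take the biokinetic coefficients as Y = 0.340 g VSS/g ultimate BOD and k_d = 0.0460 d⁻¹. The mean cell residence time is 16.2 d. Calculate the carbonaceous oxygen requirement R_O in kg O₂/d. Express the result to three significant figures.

Observed yield with endogenous decay: Y_obs = Y / (1 + k_d·θ_c) = 0.340 / (1 + 0.0460 × 16.2) = 0.340 / 1.745 = 0.1948 g VSS/g ultimate BOD.
Q·(S₀ − S) = 478 × (2670 − 18.9) × 10⁻³ = 1267 kg/d removed.
Net sludge production P_X = 0.1948 × 1267 = 246.9 kg VSS/d.
R_O = Q·(S₀ − S) − 1.42·P_X = 1267 − 1.42 × 246.9 = 916.7 kg O₂/d.

R_O ≈ 917 kg O₂/d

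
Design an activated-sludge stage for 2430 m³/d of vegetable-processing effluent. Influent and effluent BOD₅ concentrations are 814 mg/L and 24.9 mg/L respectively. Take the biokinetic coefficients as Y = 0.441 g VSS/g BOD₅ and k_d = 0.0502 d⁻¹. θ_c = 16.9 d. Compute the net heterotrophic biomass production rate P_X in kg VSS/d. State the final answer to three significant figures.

Observed yield with endogenous decay: Y_obs = Y / (1 + k_d·θ_c) = 0.441 / (1 + 0.0502 × 16.9) = 0.441 / 1.848 = 0.2386 g VSS/g BOD₅.
Q·(S₀ − S) = 2430 × (814 − 24.9) × 10⁻³ = 1918 kg/d removed.
Biomass produced: P_X = Y_obs·Q·ΔS = 0.2386 × 1918 ≈ 457.5 kg VSS/d.

P_X ≈ 457 kg VSS/d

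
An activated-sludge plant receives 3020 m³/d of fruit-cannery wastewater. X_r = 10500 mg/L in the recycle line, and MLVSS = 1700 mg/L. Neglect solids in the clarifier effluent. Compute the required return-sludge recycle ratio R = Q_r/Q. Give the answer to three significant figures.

R ≈ 0.193

R = Q_r/Q = X/(X_r − X) = 1700 / (10500 − 1700) = 0.1932.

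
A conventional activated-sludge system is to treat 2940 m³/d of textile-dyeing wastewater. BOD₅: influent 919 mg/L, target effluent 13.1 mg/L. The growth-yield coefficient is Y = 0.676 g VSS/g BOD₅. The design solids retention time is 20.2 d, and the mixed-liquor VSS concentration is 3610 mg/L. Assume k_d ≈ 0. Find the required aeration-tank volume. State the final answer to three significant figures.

V ≈ 10100 m³

With k_d = 0 the design equation reduces to V = Y Q (S₀−S) θ_c / X = 0.676 × 2940 × (919 − 13.1) × 20.2 / 3610 = 10074 m³.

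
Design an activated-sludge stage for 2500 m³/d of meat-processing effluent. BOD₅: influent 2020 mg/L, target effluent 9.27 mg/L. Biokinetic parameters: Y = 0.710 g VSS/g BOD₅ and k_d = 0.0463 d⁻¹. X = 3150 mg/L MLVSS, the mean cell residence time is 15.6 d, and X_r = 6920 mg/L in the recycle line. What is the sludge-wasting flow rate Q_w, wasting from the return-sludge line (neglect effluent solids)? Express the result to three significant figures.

Rearranging the biomass balance for a CMAS with decay, V = Y·Q·ΔS·θ_c / [X·(1+k_d θ_c)] = 0.710 × 2500 × (2020 − 9.27) × 15.6 / [3150 × (1 + 0.0463 × 15.6)] = 5.57×10^7 / 5425 = 10263 m³.
Q_w = (V·X)/(θ_c X_r) = 10263 × 3150 / (15.6 × 6920) = 299.5 m³/d.

Q_w ≈ 299 m³/d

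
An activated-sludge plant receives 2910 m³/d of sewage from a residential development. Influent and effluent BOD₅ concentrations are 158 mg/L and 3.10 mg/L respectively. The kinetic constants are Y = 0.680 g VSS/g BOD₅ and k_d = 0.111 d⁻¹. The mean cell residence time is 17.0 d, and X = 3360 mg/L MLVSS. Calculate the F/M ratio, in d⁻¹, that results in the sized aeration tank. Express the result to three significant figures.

Rearranging the biomass balance for a CMAS with decay, V = Y·Q·ΔS·θ_c / [X·(1+k_d θ_c)] = 0.680 × 2910 × (158 − 3.10) × 17.0 / [3360 × (1 + 0.111 × 17.0)] = 5.21×10^6 / 9700 = 537.2 m³.
F/M = applied load / biomass = Q·S₀/(V·X) = 2910 × 158 / (537.2 × 3360) = 0.2547 d⁻¹.

F/M ≈ 0.255 d⁻¹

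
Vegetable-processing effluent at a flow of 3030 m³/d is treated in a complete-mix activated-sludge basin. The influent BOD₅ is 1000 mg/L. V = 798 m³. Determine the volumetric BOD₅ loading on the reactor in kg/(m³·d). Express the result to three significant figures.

Applied BOD₅ load per unit volume = Q·S₀/V = (3030 × 1000/1000)/798.0 = 3.797 kg BOD₅·m⁻³·d⁻¹.

L_v ≈ 3.80 kg BOD₅/(m³·d)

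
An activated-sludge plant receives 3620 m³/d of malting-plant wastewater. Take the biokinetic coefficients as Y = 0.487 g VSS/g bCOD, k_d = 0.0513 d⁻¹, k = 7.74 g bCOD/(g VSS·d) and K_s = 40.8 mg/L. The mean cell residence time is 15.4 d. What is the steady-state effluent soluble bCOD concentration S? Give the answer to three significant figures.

For a completely mixed reactor with recycle the Lawrence–McCarty relation gives S = K_s·(1 + k_d·θ_c) / [θ_c·(Y·k − k_d) − 1] = 40.8 × (1 + 0.0513 × 15.4) / [15.4 × (0.487 × 7.74 − 0.0513) − 1] = 73.03 / 56.26 = 1.298 mg/L.

S ≈ 1.30 mg/L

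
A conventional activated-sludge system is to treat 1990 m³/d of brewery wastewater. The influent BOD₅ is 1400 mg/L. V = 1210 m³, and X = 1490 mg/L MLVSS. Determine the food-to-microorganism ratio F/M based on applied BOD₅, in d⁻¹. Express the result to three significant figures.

F/M ≈ 1.55 d⁻¹

F/M = applied load / biomass = Q·S₀/(V·X) = 1990 × 1400 / (1210 × 1490) = 1.545 d⁻¹.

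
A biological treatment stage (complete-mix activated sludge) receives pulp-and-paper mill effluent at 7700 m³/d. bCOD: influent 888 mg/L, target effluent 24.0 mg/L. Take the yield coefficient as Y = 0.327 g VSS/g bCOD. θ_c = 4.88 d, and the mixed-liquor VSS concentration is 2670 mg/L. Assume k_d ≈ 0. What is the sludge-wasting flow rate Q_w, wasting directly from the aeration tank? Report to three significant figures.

Q_w ≈ 815 m³/d

With k_d = 0 the design equation reduces to V = Y Q (S₀−S) θ_c / X = 0.327 × 7700 × (888 − 24.0) × 4.88 / 2670 = 3976 m³.
Wasting from the aeration tank: Q_w = V / θ_c = 3976 / 4.88 = 814.8 m³/d.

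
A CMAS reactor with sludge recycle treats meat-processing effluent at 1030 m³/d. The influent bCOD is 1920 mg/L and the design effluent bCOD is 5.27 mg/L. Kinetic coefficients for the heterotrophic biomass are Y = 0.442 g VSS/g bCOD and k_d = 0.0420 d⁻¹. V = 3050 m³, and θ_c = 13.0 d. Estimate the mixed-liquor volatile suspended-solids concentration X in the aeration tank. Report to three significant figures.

Solving the biomass balance for X: X = Y Q (S₀−S) θ_c / [V (1+k_d θ_c)] = 0.442 × 1030 × (1920 − 5.27) × 13.0 / [3050 × (1 + 0.0420 × 13.0)] = 2403 mg/L.

X ≈ 2400 mg/L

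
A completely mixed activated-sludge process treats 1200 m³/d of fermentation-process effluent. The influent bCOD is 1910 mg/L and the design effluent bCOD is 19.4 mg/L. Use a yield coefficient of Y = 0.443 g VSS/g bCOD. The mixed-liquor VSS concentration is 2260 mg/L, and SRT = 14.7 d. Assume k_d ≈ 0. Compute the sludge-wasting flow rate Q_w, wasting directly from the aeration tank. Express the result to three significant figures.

Biomass mass balance (decay neglected): V·X = Y·Q·(S₀ − S)·θ_c, so V = 0.443 × 1200 × (1910 − 19.4) × 14.7 / 2260 = 6537 m³.
Wasting from the aeration tank: Q_w = V / θ_c = 6537 / 14.7 = 444.7 m³/d.

Q_w ≈ 445 m³/d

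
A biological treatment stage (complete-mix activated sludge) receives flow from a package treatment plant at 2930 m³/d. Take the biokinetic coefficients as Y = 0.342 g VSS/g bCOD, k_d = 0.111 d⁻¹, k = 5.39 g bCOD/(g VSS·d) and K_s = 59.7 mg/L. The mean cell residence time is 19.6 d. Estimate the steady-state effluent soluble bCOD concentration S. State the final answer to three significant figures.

For a completely mixed reactor with recycle the Lawrence–McCarty relation gives S = K_s·(1 + k_d·θ_c) / [θ_c·(Y·k − k_d) − 1] = 59.7 × (1 + 0.111 × 19.6) / [19.6 × (0.342 × 5.39 − 0.111) − 1] = 189.6 / 32.95 = 5.753 mg/L.

S ≈ 5.75 mg/L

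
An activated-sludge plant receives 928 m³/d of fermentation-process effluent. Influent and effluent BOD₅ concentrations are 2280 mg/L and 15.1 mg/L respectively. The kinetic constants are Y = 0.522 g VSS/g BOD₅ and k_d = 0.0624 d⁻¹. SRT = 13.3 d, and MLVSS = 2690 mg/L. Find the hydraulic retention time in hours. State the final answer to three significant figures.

From the SRT design equation V = Y Q (S₀−S) θ_c / [X (1 + k_d θ_c)] = 0.522 × 928 × (2280 − 15.1) × 13.3 / [2690 × (1 + 0.0624 × 13.3)] = 1.46×10^7 / 4922 = 2964 m³.
HRT = V/Q = 2964 m³ / 928 m³·d⁻¹ = 3.194 d × 24 = 76.67 h.

τ ≈ 76.7 h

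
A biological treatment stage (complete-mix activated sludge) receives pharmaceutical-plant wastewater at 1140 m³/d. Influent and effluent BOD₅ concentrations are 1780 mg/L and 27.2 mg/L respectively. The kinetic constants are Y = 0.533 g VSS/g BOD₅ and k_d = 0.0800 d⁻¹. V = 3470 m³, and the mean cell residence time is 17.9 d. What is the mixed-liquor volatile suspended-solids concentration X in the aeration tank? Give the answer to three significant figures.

X ≈ 2260 mg/L

X = Y·Q·ΔS·θ_c / [V·(1 + k_d θ_c)] = 0.533 × 1140 × (1780 − 27.2) × 17.9 / [3470 × (1 + 0.0800 × 17.9)] = 2259 mg/L.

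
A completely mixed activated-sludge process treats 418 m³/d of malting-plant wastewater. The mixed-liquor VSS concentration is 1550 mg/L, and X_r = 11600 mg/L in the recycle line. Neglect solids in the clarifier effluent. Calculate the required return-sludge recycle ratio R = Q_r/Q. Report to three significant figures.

R ≈ 0.154

R = Q_r/Q = X/(X_r − X) = 1550 / (11600 − 1550) = 0.1542.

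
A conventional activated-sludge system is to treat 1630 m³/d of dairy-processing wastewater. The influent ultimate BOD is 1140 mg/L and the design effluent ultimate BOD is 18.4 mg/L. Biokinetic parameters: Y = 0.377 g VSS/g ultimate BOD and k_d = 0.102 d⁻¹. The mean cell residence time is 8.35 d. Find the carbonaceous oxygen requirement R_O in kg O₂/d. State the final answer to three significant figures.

R_O ≈ 1300 kg O₂/d

Observed yield with endogenous decay: Y_obs = Y / (1 + k_d·θ_c) = 0.377 / (1 + 0.102 × 8.35) = 0.377 / 1.852 = 0.2036 g VSS/g ultimate BOD.
Mass of ultimate BOD removed per day: Q(S₀ − S) = 1630 × 1122 g/m³ = 1828 kg/d.
P_X = Y_obs·Q·(S₀ − S) = 0.2036 × 1828 = 372.2 kg VSS/d.
Carbonaceous O₂ demand = substrate oxidised − cell-mass equivalent = 1828 − 1.42 × 372.2 = 1300 kg O₂/d.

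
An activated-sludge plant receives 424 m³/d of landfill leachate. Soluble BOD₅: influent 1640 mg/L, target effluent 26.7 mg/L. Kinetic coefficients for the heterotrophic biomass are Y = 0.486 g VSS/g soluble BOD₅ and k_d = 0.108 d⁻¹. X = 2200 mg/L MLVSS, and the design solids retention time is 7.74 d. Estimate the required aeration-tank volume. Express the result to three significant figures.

V ≈ 637 m³

From the SRT design equation V = Y Q (S₀−S) θ_c / [X (1 + k_d θ_c)] = 0.486 × 424 × (1640 − 26.7) × 7.74 / [2200 × (1 + 0.108 × 7.74)] = 2.57×10^6 / 4039 = 637.1 m³.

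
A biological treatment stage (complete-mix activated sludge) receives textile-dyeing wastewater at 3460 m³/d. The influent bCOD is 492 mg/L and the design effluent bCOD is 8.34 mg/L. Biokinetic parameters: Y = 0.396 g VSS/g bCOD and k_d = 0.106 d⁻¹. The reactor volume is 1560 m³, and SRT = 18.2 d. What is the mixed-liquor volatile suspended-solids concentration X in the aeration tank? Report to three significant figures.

X ≈ 2640 mg/L

From V·X·(1 + k_d·θ_c) = Y·Q·(S₀ − S)·θ_c: X = 0.396 × 3460 × (492 − 8.34) × 18.2 / [1560 × (1 + 0.106 × 18.2)] = 2639 mg/L.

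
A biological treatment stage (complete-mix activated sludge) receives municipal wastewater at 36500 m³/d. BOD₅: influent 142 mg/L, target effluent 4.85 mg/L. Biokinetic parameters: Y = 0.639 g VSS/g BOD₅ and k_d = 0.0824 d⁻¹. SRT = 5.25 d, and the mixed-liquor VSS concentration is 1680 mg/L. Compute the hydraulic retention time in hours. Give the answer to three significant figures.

Steady-state biomass mass balance: V·X·(1 + k_d·θ_c) = Y·Q·(S₀ − S)·θ_c, so V = 0.639 × 36500 × (142 − 4.85) × 5.25 / [1680 × (1 + 0.0824 × 5.25)] = 1.68×10^7 / 2407 = 6978 m³.
τ = V/Q = 6978/36500 = 0.1912 d, or 4.588 h.

τ ≈ 4.59 h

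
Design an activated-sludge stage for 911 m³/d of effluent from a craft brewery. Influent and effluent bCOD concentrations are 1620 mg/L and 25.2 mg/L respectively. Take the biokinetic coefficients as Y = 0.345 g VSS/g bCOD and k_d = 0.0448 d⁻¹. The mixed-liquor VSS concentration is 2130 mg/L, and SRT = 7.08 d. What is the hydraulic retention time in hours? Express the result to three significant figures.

τ ≈ 33.3 h

From the SRT design equation V = Y Q (S₀−S) θ_c / [X (1 + k_d θ_c)] = 0.345 × 911 × (1620 − 25.2) × 7.08 / [2130 × (1 + 0.0448 × 7.08)] = 3.55×10^6 / 2806 = 1265 m³.
HRT = V/Q = 1265 m³ / 911 m³·d⁻¹ = 1.388 d × 24 = 33.32 h.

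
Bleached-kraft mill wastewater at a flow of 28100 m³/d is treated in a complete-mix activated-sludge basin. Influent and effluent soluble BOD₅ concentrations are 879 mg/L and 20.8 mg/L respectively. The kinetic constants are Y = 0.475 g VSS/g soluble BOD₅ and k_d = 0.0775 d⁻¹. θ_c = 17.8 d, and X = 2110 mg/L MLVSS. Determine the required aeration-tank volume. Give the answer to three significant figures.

V ≈ 40600 m³

Steady-state biomass mass balance: V·X·(1 + k_d·θ_c) = Y·Q·(S₀ − S)·θ_c, so V = 0.475 × 28100 × (879 − 20.8) × 17.8 / [2110 × (1 + 0.0775 × 17.8)] = 2.04×10^8 / 5021 = 40611 m³.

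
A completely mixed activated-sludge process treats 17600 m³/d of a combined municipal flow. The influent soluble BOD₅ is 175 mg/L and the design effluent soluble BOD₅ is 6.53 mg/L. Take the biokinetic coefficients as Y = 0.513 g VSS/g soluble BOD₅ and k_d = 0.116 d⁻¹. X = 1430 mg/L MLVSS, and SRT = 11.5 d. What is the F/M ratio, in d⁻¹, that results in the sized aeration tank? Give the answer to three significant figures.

F/M ≈ 0.411 d⁻¹

Rearranging the biomass balance for a CMAS with decay, V = Y·Q·ΔS·θ_c / [X·(1+k_d θ_c)] = 0.513 × 17600 × (175 − 6.53) × 11.5 / [1430 × (1 + 0.116 × 11.5)] = 1.75×10^7 / 3338 = 5241 m³.
F/M = Q·S₀ / (V·X) = 17600 × 175 / (5241 × 1430) = 0.4110 g soluble BOD₅·(g VSS·d)⁻¹.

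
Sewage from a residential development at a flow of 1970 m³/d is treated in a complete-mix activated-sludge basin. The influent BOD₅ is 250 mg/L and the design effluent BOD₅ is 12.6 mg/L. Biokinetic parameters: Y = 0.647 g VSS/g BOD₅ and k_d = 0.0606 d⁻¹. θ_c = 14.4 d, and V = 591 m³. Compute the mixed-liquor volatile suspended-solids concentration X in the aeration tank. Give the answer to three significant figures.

X ≈ 3940 mg/L

Solving the biomass balance for X: X = Y Q (S₀−S) θ_c / [V (1+k_d θ_c)] = 0.647 × 1970 × (250 − 12.6) × 14.4 / [591 × (1 + 0.0606 × 14.4)] = 3937 mg/L.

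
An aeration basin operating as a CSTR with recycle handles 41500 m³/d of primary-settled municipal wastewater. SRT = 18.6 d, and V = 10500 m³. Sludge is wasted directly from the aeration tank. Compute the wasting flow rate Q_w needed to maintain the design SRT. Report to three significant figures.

Q_w ≈ 565 m³/d

With mixed-liquor wasting, θ_c = V/Q_w, so Q_w = V/θ_c = 10500/18.6 = 564.5 m³/d.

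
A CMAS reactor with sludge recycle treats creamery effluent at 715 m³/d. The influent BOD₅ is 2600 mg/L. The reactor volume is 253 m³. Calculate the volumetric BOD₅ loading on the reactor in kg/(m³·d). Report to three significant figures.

L_v ≈ 7.35 kg BOD₅/(m³·d)

Applied BOD₅ load per unit volume = Q·S₀/V = (715 × 2600/1000)/253.0 = 7.348 kg BOD₅·m⁻³·d⁻¹.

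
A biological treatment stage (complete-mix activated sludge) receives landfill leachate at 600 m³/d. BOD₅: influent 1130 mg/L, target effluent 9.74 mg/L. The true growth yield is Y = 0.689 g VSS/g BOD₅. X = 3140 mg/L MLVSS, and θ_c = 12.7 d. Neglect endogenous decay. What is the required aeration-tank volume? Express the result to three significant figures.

V ≈ 1870 m³

V·X = Y·Q·ΔS·θ_c gives V = 0.689 × 600 × (1130 − 9.74) × 12.7 / 3140 = 1873 m³.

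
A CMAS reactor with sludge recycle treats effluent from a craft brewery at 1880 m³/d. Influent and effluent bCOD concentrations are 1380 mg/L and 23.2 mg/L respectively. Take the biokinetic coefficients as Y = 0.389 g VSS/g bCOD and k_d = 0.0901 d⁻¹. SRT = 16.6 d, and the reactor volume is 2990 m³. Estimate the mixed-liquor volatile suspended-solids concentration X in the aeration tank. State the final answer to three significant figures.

From V·X·(1 + k_d·θ_c) = Y·Q·(S₀ − S)·θ_c: X = 0.389 × 1880 × (1380 − 23.2) × 16.6 / [2990 × (1 + 0.0901 × 16.6)] = 2207 mg/L.

X ≈ 2210 mg/L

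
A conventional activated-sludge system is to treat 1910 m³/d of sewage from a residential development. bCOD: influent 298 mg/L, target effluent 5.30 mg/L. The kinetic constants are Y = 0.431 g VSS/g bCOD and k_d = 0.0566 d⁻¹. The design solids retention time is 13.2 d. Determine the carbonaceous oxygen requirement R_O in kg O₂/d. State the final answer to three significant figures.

Correct the yield for decay: Y_obs = Y/(1 + k_d θ_c) = 0.431 / (1 + 0.0566 × 13.2) = 0.431 / 1.747 = 0.2467.
Q·(S₀ − S) = 1910 × (298 − 5.30) × 10⁻³ = 559.1 kg/d removed.
Net sludge production P_X = 0.2467 × 559.1 = 137.9 kg VSS/d.
R_O = Q·ΔS − 1.42 P_X = 559.1 − 195.8 = 363.2 kg O₂/d.

R_O ≈ 363 kg O₂/d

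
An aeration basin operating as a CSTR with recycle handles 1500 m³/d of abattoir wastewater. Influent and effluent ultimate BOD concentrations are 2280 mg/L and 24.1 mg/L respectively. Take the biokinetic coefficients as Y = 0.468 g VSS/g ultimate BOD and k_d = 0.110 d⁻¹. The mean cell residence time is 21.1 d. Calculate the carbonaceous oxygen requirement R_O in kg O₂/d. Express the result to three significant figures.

The observed yield is Y_obs = Y/(1 + k_d·θ_c) = 0.468 / (1 + 0.110 × 21.1) = 0.468 / 3.321 = 0.1409 g VSS per g ultimate BOD removed.
Substrate removed = Q·(S₀ − S) = 1500 m³/d × (2280 − 24.1) g/m³ = 3.38×10^6 g/d = 3384 kg/d.
Biomass synthesised: P_X = Y_obs × 3384 = 476.9 kg VSS/d.
R_O = Q·ΔS − 1.42 P_X = 3384 − 677.1 = 2707 kg O₂/d.

R_O ≈ 2710 kg O₂/d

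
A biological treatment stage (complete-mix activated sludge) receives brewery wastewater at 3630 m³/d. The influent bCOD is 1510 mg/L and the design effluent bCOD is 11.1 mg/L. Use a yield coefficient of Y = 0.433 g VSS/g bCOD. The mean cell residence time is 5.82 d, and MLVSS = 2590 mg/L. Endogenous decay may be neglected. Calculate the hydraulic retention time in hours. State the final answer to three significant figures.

τ ≈ 35.0 h

Biomass mass balance (decay neglected): V·X = Y·Q·(S₀ − S)·θ_c, so V = 0.433 × 3630 × (1510 − 11.1) × 5.82 / 2590 = 5294 m³.
τ = V/Q = 5294/3630 = 1.458 d, or 35.00 h.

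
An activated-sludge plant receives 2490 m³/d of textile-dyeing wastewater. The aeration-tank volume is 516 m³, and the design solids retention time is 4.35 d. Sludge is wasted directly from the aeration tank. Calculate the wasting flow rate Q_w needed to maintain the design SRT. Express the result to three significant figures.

For wasting at MLVSS concentration, Q_w = V/θ_c = 516.0/4.35 = 118.6 m³/d.

Q_w ≈ 119 m³/d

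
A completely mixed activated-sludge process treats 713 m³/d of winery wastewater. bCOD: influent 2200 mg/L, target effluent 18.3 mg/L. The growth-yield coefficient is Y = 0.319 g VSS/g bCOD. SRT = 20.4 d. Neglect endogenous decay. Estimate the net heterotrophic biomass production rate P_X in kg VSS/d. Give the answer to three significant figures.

P_X ≈ 496 kg VSS/d

No decay correction is needed, so Y_obs = Y = 0.319.
Q·(S₀ − S) = 713 × (2200 − 18.3) × 10⁻³ = 1556 kg/d removed.
So the net sludge growth is P_X = 0.3190 × 1556 = 496.2 kg VSS/d.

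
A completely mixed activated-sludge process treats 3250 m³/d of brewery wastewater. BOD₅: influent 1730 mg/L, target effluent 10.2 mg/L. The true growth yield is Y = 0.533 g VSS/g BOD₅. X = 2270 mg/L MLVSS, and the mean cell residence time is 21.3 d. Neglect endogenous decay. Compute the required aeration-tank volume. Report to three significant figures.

V ≈ 28000 m³

Biomass mass balance (decay neglected): V·X = Y·Q·(S₀ − S)·θ_c, so V = 0.533 × 3250 × (1730 − 10.2) × 21.3 / 2270 = 27954 m³.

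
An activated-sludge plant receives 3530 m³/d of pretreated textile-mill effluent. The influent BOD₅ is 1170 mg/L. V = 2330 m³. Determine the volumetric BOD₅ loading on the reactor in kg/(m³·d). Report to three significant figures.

L_v ≈ 1.77 kg BOD₅/(m³·d)

Applied BOD₅ load per unit volume = Q·S₀/V = (3530 × 1170/1000)/2330 = 1.773 kg BOD₅·m⁻³·d⁻¹.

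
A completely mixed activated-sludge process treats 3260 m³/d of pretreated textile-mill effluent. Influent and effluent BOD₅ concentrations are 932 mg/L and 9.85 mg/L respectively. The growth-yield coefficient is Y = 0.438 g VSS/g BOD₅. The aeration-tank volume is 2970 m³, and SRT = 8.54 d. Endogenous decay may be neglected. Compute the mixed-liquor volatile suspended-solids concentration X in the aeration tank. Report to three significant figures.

Without decay, X = Y Q (S₀−S) θ_c / V = 0.438 × 3260 × (932 − 9.85) × 8.54 / 2970 = 3786 mg/L.

X ≈ 3790 mg/L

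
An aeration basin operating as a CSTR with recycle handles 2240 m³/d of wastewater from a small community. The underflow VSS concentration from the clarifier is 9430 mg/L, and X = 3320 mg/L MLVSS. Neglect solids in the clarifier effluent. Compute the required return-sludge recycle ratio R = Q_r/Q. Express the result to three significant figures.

Solids balance on the clarifier gives (1+R)X = R·X_r, so R = X/(X_r − X) = 3320 / (9430 − 3320) = 0.5434.

R ≈ 0.543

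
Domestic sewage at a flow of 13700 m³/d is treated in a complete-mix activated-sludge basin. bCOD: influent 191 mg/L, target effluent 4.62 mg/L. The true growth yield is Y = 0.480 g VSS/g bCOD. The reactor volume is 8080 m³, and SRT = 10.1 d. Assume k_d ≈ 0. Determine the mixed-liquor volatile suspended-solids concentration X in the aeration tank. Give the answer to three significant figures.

Without decay, X = Y Q (S₀−S) θ_c / V = 0.480 × 13700 × (191 − 4.62) × 10.1 / 8080 = 1532 mg/L.

X ≈ 1530 mg/L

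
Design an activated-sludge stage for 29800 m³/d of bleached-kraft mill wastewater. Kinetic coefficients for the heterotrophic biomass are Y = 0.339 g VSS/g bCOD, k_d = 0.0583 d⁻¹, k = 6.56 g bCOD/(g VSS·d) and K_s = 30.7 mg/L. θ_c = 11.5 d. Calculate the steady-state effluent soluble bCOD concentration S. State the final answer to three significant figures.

Effluent substrate depends only on kinetics and SRT: S = K_s(1 + k_d θ_c) / [θ_c(Yk − k_d) − 1] = 30.7 × (1 + 0.0583 × 11.5) / [11.5 × (0.339 × 6.56 − 0.0583) − 1] = 51.28 / 23.90 = 2.145 mg/L.

S ≈ 2.15 mg/L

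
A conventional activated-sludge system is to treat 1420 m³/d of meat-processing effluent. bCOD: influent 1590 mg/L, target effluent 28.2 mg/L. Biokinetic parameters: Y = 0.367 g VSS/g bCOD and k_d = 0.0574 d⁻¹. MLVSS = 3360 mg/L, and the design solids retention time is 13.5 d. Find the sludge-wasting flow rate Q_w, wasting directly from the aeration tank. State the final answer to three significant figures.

Q_w ≈ 136 m³/d

Rearranging the biomass balance for a CMAS with decay, V = Y·Q·ΔS·θ_c / [X·(1+k_d θ_c)] = 0.367 × 1420 × (1590 − 28.2) × 13.5 / [3360 × (1 + 0.0574 × 13.5)] = 1.1×10^7 / 5964 = 1842 m³.
Wasting from the aeration tank: Q_w = V / θ_c = 1842 / 13.5 = 136.5 m³/d.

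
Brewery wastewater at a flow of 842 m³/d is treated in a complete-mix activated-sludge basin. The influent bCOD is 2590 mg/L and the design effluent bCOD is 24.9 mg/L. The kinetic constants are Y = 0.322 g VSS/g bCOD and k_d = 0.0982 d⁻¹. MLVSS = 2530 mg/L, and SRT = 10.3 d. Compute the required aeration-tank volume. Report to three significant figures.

Rearranging the biomass balance for a CMAS with decay, V = Y·Q·ΔS·θ_c / [X·(1+k_d θ_c)] = 0.322 × 842 × (2590 − 24.9) × 10.3 / [2530 × (1 + 0.0982 × 10.3)] = 7.16×10^6 / 5089 = 1408 m³.

V ≈ 1410 m³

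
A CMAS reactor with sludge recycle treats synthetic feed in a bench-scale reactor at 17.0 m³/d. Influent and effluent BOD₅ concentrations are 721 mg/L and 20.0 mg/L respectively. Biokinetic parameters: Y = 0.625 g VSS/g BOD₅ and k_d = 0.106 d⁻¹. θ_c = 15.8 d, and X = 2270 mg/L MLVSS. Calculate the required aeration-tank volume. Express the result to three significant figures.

From the SRT design equation V = Y Q (S₀−S) θ_c / [X (1 + k_d θ_c)] = 0.625 × 17.0 × (721 − 20.0) × 15.8 / [2270 × (1 + 0.106 × 15.8)] = 1.18×10^5 / 6072 = 19.38 m³.

V ≈ 19.4 m³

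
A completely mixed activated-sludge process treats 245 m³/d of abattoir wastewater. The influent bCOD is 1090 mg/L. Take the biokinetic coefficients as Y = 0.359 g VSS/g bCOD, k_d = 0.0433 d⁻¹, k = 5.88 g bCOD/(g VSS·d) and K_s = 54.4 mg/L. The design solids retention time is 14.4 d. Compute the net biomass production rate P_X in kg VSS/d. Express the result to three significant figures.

For a completely mixed reactor with recycle the Lawrence–McCarty relation gives S = K_s·(1 + k_d·θ_c) / [θ_c·(Y·k − k_d) − 1] = 54.4 × (1 + 0.0433 × 14.4) / [14.4 × (0.359 × 5.88 − 0.0433) − 1] = 88.32 / 28.77 = 3.069 mg/L.
Y_obs = Y / (1 + k_d θ_c) = 0.359 / (1 + 0.0433 × 14.4) = 0.359 / 1.624 = 0.2211.
Q·(S₀ − S) = 245 × (1090 − 3.07) × 10⁻³ = 266.3 kg/d removed.
P_X = Y_obs · Q(S₀ − S) = 0.2211 × 266.3 = 58.88 kg VSS/d.

P_X ≈ 58.9 kg VSS/d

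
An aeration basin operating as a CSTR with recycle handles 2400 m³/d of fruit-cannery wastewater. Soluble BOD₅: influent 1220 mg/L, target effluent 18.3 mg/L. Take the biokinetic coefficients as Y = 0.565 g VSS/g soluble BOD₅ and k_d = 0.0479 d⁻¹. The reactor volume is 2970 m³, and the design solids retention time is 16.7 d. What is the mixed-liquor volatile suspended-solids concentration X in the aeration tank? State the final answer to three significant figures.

X ≈ 5090 mg/L

X = Y·Q·ΔS·θ_c / [V·(1 + k_d θ_c)] = 0.565 × 2400 × (1220 − 18.3) × 16.7 / [2970 × (1 + 0.0479 × 16.7)] = 5090 mg/L.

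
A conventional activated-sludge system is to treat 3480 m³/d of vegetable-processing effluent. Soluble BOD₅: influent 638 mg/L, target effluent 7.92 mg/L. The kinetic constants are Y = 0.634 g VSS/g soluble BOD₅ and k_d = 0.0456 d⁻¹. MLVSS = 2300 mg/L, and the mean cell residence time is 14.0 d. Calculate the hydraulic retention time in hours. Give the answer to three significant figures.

Steady-state biomass mass balance: V·X·(1 + k_d·θ_c) = Y·Q·(S₀ − S)·θ_c, so V = 0.634 × 3480 × (638 − 7.92) × 14.0 / [2300 × (1 + 0.0456 × 14.0)] = 1.95×10^7 / 3768 = 5165 m³.
τ = V/Q = 5165/3480 = 1.484 d, or 35.62 h.

τ ≈ 35.6 h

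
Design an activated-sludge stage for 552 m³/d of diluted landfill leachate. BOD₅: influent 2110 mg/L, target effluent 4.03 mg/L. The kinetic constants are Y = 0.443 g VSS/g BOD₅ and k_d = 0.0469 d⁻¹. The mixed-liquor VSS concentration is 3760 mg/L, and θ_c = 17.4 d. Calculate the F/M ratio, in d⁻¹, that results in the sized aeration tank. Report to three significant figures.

From the SRT design equation V = Y Q (S₀−S) θ_c / [X (1 + k_d θ_c)] = 0.443 × 552 × (2110 − 4.03) × 17.4 / [3760 × (1 + 0.0469 × 17.4)] = 8.96×10^6 / 6828 = 1312 m³.
F/M = applied load / biomass = Q·S₀/(V·X) = 552 × 2110 / (1312 × 3760) = 0.2361 d⁻¹.

F/M ≈ 0.236 d⁻¹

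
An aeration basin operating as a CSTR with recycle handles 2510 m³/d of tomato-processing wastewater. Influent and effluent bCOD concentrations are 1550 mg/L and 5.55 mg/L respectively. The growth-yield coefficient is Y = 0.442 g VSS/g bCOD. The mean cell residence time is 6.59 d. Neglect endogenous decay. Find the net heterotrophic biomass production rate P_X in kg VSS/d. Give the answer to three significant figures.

Since k_d ≈ 0, Y_obs = Y = 0.442 g VSS/g bCOD.
Mass of bCOD removed per day: Q(S₀ − S) = 2510 × 1544 g/m³ = 3877 kg/d.
Net biomass production P_X = Y_obs × Q·(S₀ − S) = 0.4420 × 3877 = 1713 kg VSS/d.

P_X ≈ 1710 kg VSS/d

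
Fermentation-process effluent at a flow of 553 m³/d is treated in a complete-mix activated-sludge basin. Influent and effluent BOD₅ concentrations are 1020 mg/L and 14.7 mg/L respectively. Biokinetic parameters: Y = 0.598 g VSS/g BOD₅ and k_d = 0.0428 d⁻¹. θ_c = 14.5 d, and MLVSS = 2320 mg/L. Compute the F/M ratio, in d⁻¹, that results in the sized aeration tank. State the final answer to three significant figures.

F/M ≈ 0.190 d⁻¹

Rearranging the biomass balance for a CMAS with decay, V = Y·Q·ΔS·θ_c / [X·(1+k_d θ_c)] = 0.598 × 553 × (1020 − 14.7) × 14.5 / [2320 × (1 + 0.0428 × 14.5)] = 4.82×10^6 / 3760 = 1282 m³.
Food-to-microorganism ratio F/M = Q S₀ / (V X) = 553 × 1020 / (1282 × 2320) = 0.1896 d⁻¹.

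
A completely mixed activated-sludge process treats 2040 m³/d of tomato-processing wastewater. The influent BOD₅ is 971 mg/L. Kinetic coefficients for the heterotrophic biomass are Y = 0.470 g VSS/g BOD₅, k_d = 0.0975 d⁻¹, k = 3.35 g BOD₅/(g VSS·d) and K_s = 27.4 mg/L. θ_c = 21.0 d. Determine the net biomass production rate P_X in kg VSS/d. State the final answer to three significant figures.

P_X ≈ 305 kg VSS/d

From the Monod/SRT balance for a CMAS, S = K_s·(1+k_d θ_c)/[θ_c·(Y k − k_d) − 1] = 27.4 × (1 + 0.0975 × 21.0) / [21.0 × (0.470 × 3.35 − 0.0975) − 1] = 83.50 / 30.02 = 2.782 mg/L.
Correct the yield for decay: Y_obs = Y/(1 + k_d θ_c) = 0.470 / (1 + 0.0975 × 21.0) = 0.470 / 3.047 = 0.1542.
Substrate removed = Q·(S₀ − S) = 2040 m³/d × (971 − 2.78) g/m³ = 1.98×10^6 g/d = 1975 kg/d.
So the net sludge growth is P_X = 0.1542 × 1975 = 304.6 kg VSS/d.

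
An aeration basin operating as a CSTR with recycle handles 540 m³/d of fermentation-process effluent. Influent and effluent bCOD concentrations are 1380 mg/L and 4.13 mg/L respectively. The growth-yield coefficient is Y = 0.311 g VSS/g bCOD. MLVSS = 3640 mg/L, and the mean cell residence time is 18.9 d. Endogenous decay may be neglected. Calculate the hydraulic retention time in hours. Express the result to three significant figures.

τ ≈ 53.3 h

With k_d = 0 the design equation reduces to V = Y Q (S₀−S) θ_c / X = 0.311 × 540 × (1380 − 4.13) × 18.9 / 3640 = 1200 m³.
Hydraulic retention time τ = V/Q = 1200 / 540 = 2.222 d = 53.32 h.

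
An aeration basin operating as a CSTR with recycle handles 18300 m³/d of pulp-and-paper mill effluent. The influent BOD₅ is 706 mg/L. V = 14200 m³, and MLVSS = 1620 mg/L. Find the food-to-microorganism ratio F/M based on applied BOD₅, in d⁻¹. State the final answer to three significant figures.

F/M = applied load / biomass = Q·S₀/(V·X) = 18300 × 706 / (14200 × 1620) = 0.5616 d⁻¹.

F/M ≈ 0.562 d⁻¹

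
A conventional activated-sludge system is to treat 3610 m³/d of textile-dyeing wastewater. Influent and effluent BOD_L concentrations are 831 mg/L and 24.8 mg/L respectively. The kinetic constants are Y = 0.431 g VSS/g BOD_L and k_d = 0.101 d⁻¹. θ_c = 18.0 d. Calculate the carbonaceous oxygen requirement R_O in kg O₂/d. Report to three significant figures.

Y_obs = Y / (1 + k_d θ_c) = 0.431 / (1 + 0.101 × 18.0) = 0.431 / 2.818 = 0.1529.
Substrate removed = Q·(S₀ − S) = 3610 m³/d × (831 − 24.8) g/m³ = 2.91×10^6 g/d = 2910 kg/d.
Net sludge production P_X = 0.1529 × 2910 = 445.1 kg VSS/d.
Carbonaceous O₂ demand = substrate oxidised − cell-mass equivalent = 2910 − 1.42 × 445.1 = 2278 kg O₂/d.

R_O ≈ 2280 kg O₂/d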